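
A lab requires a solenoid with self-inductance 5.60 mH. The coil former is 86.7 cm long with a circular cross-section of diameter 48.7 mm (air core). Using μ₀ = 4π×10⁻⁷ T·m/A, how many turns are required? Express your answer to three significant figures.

A = π(d/2)² = π(2.435×10^-2 m)² = 1.863×10^-3 m².
From L = μ₀N²A/ℓ, N = √(Lℓ / (μ₀A)).
N = √[(5.600×10^-3)(0.867) / ((4π×10⁻⁷)×1.863×10^-3)] = √(2.074×10^6) ≈ 1440.2.

N ≈ 1440 turns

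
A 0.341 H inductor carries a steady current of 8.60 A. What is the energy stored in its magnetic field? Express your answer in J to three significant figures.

U ≈ 12.6 J

Stored magnetic energy: U = ½LI².
U = ½(0.341 H)(8.60 A)² = 12.61 J.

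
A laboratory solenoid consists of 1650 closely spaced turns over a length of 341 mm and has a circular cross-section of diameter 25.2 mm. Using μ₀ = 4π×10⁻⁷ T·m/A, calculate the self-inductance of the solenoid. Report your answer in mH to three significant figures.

A = π(d/2)² = π(1.260×10^-2 m)² = 4.988×10^-4 m².
For a long solenoid, L = μ₀N²A/ℓ.
L = (4π×10⁻⁷)(1650)²(4.988×10^-4)/(0.341 m) = 5.004×10^-3 H.

L ≈ 5.00 mH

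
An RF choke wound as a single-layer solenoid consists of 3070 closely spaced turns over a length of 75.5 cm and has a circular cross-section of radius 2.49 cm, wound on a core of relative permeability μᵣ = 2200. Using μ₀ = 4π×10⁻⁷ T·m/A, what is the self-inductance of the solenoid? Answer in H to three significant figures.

A = πr² = π(2.490×10^-2 m)² = 1.948×10^-3 m².
For a long solenoid, L = μ₀μᵣN²A/ℓ.
L = (4π×10⁻⁷)(2200)(3070)²(1.948×10^-3)/(0.755 m) = 67.22 H.

L ≈ 67.2 H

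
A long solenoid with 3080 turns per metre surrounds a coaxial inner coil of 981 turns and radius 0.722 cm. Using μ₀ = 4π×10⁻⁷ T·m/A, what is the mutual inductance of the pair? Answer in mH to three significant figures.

M ≈ 0.622 mH

The outer solenoid produces a uniform field B₁ = μ₀n₁I₁ across the inner coil,
so the flux linkage is N₂Φ = N₂B₁A₂ = μ₀n₁N₂A₂·I₁, giving M = μ₀n₁N₂A₂.
A₂ = πr² = π(7.220×10^-3 m)² = 1.638×10^-4 m².
M = (4π×10⁻⁷)(3080)(981)(1.638×10^-4) = 6.218×10^-4 H.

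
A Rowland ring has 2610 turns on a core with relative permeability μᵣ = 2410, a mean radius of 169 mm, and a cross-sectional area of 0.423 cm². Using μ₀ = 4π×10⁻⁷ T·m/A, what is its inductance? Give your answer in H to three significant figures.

L ≈ 0.822 H

For a thin toroid, L = μ₀μᵣN²A/(2πR).
L = (4π×10⁻⁷)(2410)(2610)²(4.230×10^-5) / (2π×0.169 m) = 0.8218 H.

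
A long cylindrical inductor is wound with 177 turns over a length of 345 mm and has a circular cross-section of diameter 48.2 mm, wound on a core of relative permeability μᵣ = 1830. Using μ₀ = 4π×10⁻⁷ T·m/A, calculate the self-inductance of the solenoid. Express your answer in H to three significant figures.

A = π(d/2)² = π(2.410×10^-2 m)² = 1.8247×10^-3 m².
For a long solenoid, L = μ₀μᵣN²A/ℓ.
L = (4π×10⁻⁷)(1830)(177)²(1.8247×10^-3)/(0.345 m) = 0.381 H.

L ≈ 0.381 H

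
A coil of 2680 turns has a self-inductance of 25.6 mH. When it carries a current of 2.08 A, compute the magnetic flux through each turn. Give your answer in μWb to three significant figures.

From L = NΦ_B/I, the flux per turn is Φ_B = LI/N.
Φ_B = (2.560×10^-2 H)(2.08 A)/2680 = 1.987×10^-5 Wb.

Φ_B ≈ 19.9 μWb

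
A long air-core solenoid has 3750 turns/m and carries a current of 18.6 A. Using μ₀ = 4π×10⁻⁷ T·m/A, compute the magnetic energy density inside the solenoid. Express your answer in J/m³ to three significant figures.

u ≈ 3060 J/m³

B = μ₀nI = (4π×10⁻⁷)(3.750×10^3)(18.6) = 8.765×10^-2 T.
u = B²/(2μ₀) = (8.765×10^-2)²/(2×4π×10⁻⁷) = 3.057×10^3 J/m³.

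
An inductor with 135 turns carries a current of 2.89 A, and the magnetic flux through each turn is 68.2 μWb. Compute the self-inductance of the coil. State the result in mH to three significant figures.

Self-inductance is defined by L = NΦ_B/I (flux linkage over current).
L = (135)(6.820×10^-5 Wb)/(2.89 A) = 3.186×10^-3 H.

L ≈ 3.19 mH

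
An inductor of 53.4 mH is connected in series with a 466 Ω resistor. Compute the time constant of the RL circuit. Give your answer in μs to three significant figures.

τ = L/R = (5.340×10^-2 H)/(466 Ω) = 1.146×10^-4 s.

τ ≈ 115 μs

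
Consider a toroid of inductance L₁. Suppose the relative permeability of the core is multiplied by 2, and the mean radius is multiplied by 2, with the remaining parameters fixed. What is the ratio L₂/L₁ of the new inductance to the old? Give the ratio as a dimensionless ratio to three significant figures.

L₂/L₁ = 1.00

For a toroid, L ∝ μᵣN²A/R.
L₂/L₁ = (2) × (2)^-1 = 1.00.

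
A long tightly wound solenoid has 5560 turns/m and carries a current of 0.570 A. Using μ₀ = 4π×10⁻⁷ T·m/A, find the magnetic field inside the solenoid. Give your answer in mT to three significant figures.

B ≈ 3.98 mT

Inside a long solenoid, B = μ₀nI.
B = (4π×10⁻⁷)(5.560×10^3 m⁻¹)(0.570 A) = 3.983×10^-3 T.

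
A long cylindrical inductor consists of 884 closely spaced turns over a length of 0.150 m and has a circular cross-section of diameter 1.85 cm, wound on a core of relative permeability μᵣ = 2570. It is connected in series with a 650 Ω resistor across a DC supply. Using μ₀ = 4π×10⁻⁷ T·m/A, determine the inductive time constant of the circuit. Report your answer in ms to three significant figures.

A = π(d/2)² = π(9.250×10^-3 m)² = 2.688×10^-4 m².
L = μ₀μᵣN²A/ℓ = (4π×10⁻⁷)(2570)(884)²(2.688×10^-4)/(0.15) = 4.523 H.
τ = L/R = (4.523)/(650) = 6.958×10^-3 s.

τ ≈ 6.96 ms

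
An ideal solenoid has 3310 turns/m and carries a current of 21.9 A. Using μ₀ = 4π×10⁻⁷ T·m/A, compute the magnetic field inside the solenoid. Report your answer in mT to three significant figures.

Inside a long solenoid, B = μ₀nI.
B = (4π×10⁻⁷)(3.310×10^3 m⁻¹)(21.9 A) = 9.109×10^-2 T.

B ≈ 91.1 mT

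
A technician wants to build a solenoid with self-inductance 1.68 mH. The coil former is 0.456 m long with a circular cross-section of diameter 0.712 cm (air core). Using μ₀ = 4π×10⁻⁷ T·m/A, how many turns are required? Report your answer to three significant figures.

A = π(d/2)² = π(3.560×10^-3 m)² = 3.982×10^-5 m².
From L = μ₀N²A/ℓ, N = √(Lℓ / (μ₀A)).
N = √[(1.680×10^-3)(0.456) / ((4π×10⁻⁷)×3.982×10^-5)] = √(1.531×10^7) ≈ 3913.0.

N ≈ 3910 turns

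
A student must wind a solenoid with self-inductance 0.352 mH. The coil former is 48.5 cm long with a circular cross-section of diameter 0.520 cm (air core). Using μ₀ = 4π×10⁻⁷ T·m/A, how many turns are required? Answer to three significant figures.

N ≈ 2530 turns

A = π(d/2)² = π(2.600×10^-3 m)² = 2.124×10^-5 m².
From L = μ₀N²A/ℓ, N = √(Lℓ / (μ₀A)).
N = √[(3.520×10^-4)(0.485) / ((4π×10⁻⁷)×2.124×10^-5)] = √(6.397×10^6) ≈ 2529.2.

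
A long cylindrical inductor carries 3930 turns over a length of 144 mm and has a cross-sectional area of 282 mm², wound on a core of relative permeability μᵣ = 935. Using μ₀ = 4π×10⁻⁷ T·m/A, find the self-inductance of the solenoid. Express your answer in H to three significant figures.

A = 282 mm² = 2.820×10^-4 m².
For a long solenoid, L = μ₀μᵣN²A/ℓ.
L = (4π×10⁻⁷)(935)(3930)²(2.820×10^-4)/(0.144 m) = 35.54 H.

L ≈ 35.5 H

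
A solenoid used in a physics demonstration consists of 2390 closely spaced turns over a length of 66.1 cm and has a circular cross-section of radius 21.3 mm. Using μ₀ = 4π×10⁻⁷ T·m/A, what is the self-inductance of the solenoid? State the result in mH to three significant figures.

L ≈ 15.5 mH

A = πr² = π(2.130×10^-2 m)² = 1.425×10^-3 m².
For a long solenoid, L = μ₀N²A/ℓ.
L = (4π×10⁻⁷)(2390)²(1.425×10^-3)/(0.661 m) = 1.548×10^-2 H.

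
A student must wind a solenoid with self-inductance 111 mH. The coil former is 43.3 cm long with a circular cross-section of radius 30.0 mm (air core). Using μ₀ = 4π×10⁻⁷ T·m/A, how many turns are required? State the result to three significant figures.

A = πr² = π(3.000×10^-2 m)² = 2.827×10^-3 m².
From L = μ₀N²A/ℓ, N = √(Lℓ / (μ₀A)).
N = √[(0.111)(0.433) / ((4π×10⁻⁷)×2.827×10^-3)] = √(1.353×10^7) ≈ 3677.9.

N ≈ 3680 turns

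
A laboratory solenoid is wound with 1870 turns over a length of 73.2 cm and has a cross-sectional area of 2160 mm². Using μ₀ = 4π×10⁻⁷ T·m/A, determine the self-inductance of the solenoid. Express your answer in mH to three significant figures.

L ≈ 13.0 mH

A = 2160 mm² = 2.160×10^-3 m².
For a long solenoid, L = μ₀N²A/ℓ.
L = (4π×10⁻⁷)(1870)²(2.160×10^-3)/(0.732 m) = 1.297×10^-2 H.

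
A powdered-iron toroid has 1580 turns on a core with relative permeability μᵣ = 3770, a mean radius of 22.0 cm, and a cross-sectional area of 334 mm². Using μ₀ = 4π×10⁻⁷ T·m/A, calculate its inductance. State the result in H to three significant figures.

For a thin toroid, L = μ₀μᵣN²A/(2πR).
L = (4π×10⁻⁷)(3770)(1580)²(3.340×10^-4) / (2π×0.22 m) = 2.858 H.

L ≈ 2.86 H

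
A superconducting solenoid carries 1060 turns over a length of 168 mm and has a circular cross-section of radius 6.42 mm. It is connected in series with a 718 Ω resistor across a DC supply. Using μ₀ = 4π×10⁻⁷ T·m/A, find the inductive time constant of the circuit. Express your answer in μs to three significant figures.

A = πr² = π(6.420×10^-3 m)² = 1.2949×10^-4 m².
L = μ₀N²A/ℓ = (4π×10⁻⁷)(1060)²(1.2949×10^-4)/(0.168) = 1.088×10^-3 H.
τ = L/R = (1.088×10^-3)/(718) = 1.516×10^-6 s.

τ ≈ 1.52 μs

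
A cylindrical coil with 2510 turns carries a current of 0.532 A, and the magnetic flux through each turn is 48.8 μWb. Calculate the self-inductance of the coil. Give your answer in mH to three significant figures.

Self-inductance is defined by L = NΦ_B/I (flux linkage over current).
L = (2510)(4.880×10^-5 Wb)/(0.532 A) = 0.2302 H.

L ≈ 230 mH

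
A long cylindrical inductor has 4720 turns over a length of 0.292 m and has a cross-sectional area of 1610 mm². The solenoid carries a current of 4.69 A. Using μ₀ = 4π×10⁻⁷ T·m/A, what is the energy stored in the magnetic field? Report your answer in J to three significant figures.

U ≈ 1.70 J

A = 1610 mm² = 1.610×10^-3 m².
L = μ₀N²A/ℓ = (4π×10⁻⁷)(4720)²(1.610×10^-3)/(0.292) = 0.1544 H.
U = ½LI² = ½(0.1544)(4.69)² = 1.698 J.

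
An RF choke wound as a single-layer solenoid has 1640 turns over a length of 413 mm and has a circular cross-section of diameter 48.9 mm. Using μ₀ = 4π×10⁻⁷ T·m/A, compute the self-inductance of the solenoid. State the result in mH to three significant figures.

L ≈ 15.4 mH

A = π(d/2)² = π(2.445×10^-2 m)² = 1.878×10^-3 m².
For a long solenoid, L = μ₀N²A/ℓ.
L = (4π×10⁻⁷)(1640)²(1.878×10^-3)/(0.413 m) = 1.537×10^-2 H.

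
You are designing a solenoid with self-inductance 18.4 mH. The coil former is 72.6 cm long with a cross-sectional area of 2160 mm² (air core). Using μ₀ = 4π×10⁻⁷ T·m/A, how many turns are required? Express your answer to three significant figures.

A = 2160 mm² = 2.160×10^-3 m².
From L = μ₀N²A/ℓ, N = √(Lℓ / (μ₀A)).
N = √[(1.840×10^-2)(0.726) / ((4π×10⁻⁷)×2.160×10^-3)] = √(4.921×10^6) ≈ 2218.4.

N ≈ 2220 turns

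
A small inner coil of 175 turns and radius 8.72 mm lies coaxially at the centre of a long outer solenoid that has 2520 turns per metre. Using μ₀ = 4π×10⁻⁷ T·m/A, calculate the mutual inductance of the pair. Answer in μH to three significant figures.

The outer solenoid produces a uniform field B₁ = μ₀n₁I₁ across the inner coil,
so the flux linkage is N₂Φ = N₂B₁A₂ = μ₀n₁N₂A₂·I₁, giving M = μ₀n₁N₂A₂.
A₂ = πr² = π(8.720×10^-3 m)² = 2.389×10^-4 m².
M = (4π×10⁻⁷)(2520)(175)(2.389×10^-4) = 1.324×10^-4 H.

M ≈ 132 μH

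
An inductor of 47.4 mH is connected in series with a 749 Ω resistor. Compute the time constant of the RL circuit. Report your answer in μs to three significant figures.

τ ≈ 63.3 μs

τ = L/R = (4.740×10^-2 H)/(749 Ω) = 6.328×10^-5 s.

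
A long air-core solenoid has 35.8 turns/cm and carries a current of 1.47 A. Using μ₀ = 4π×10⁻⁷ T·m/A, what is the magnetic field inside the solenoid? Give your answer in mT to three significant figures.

Inside a long solenoid, B = μ₀nI.
B = (4π×10⁻⁷)(3.580×10^3 m⁻¹)(1.47 A) = 6.613×10^-3 T.

B ≈ 6.61 mT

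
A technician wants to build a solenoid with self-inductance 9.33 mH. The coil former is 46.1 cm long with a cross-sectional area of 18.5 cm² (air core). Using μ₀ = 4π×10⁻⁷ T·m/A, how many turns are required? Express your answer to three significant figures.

A = 18.5 cm² = 1.850×10^-3 m².
From L = μ₀N²A/ℓ, N = √(Lℓ / (μ₀A)).
N = √[(9.330×10^-3)(0.461) / ((4π×10⁻⁷)×1.850×10^-3)] = √(1.850×10^6) ≈ 1360.2.

N ≈ 1360 turns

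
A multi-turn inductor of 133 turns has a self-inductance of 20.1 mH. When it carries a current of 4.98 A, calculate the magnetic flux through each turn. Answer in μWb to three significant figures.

Φ_B ≈ 753 μWb

From L = NΦ_B/I, the flux per turn is Φ_B = LI/N.
Φ_B = (2.010×10^-2 H)(4.98 A)/133 = 7.526×10^-4 Wb.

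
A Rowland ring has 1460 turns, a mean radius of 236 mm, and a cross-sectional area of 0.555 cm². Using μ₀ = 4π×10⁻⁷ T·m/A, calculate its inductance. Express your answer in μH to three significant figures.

L ≈ 100 μH

For a thin toroid, L = μ₀N²A/(2πR).
L = (4π×10⁻⁷)(1460)²(5.550×10^-5) / (2π×0.236 m) = 1.003×10^-4 H.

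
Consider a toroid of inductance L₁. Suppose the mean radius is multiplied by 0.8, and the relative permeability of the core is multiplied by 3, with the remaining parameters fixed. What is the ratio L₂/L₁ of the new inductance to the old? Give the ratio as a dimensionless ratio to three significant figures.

L₂/L₁ = 3.75

For a toroid, L ∝ μᵣN²A/R.
L₂/L₁ = (0.8)^-1 × (3) = 3.75.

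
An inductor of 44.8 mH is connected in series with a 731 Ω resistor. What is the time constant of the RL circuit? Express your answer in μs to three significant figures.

τ = L/R = (4.480×10^-2 H)/(731 Ω) = 6.129×10^-5 s.

τ ≈ 61.3 μs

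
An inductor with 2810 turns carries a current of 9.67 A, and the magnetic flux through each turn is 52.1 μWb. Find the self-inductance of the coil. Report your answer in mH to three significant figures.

L ≈ 15.1 mH

Self-inductance is defined by L = NΦ_B/I (flux linkage over current).
L = (2810)(5.210×10^-5 Wb)/(9.67 A) = 1.514×10^-2 H.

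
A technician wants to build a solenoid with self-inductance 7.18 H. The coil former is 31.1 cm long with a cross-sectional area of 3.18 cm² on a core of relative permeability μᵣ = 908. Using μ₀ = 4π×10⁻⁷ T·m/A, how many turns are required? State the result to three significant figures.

N ≈ 2480 turns

A = 3.18 cm² = 3.180×10^-4 m².
From L = μ₀μᵣN²A/ℓ, N = √(Lℓ / (μ₀μᵣA)).
N = √[(7.18)(0.311) / ((4π×10⁻⁷)(908)×3.180×10^-4)] = √(6.154×10^6) ≈ 2480.7.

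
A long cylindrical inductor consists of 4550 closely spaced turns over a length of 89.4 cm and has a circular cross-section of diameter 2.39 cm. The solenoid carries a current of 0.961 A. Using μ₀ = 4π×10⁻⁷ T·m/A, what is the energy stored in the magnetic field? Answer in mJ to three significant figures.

U ≈ 6.03 mJ

A = π(d/2)² = π(1.195×10^-2 m)² = 4.486×10^-4 m².
L = μ₀N²A/ℓ = (4π×10⁻⁷)(4550)²(4.486×10^-4)/(0.894) = 1.306×10^-2 H.
U = ½LI² = ½(1.306×10^-2)(0.961)² = 6.028×10^-3 J.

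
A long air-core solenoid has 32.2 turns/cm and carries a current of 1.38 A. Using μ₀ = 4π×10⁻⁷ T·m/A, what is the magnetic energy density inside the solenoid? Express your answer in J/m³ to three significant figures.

B = μ₀nI = (4π×10⁻⁷)(3.220×10^3)(1.38) = 5.584×10^-3 T.
u = B²/(2μ₀) = (5.584×10^-3)²/(2×4π×10⁻⁷) = 12.41 J/m³.

u ≈ 12.4 J/m³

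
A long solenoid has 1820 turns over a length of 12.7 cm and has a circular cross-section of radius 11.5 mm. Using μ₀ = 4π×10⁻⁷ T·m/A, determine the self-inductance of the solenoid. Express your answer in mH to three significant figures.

L ≈ 13.6 mH

A = πr² = π(1.150×10^-2 m)² = 4.1548×10^-4 m².
For a long solenoid, L = μ₀N²A/ℓ.
L = (4π×10⁻⁷)(1820)²(4.1548×10^-4)/(0.127 m) = 1.362×10^-2 H.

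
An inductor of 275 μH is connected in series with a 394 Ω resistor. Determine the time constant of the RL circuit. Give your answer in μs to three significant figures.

τ ≈ 0.698 μs

τ = L/R = (2.750×10^-4 H)/(394 Ω) = 6.980×10^-7 s.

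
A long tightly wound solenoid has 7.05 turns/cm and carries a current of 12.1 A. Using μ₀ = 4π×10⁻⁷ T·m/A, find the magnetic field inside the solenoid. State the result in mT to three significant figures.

Inside a long solenoid, B = μ₀nI.
B = (4π×10⁻⁷)(705 m⁻¹)(12.1 A) = 1.072×10^-2 T.

B ≈ 10.7 mT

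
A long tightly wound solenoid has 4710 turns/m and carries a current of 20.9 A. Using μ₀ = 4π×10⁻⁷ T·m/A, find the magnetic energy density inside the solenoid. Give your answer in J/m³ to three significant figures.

u ≈ 6090 J/m³

B = μ₀nI = (4π×10⁻⁷)(4.710×10^3)(20.9) = 0.1237 T.
u = B²/(2μ₀) = (0.1237)²/(2×4π×10⁻⁷) = 6.089×10^3 J/m³.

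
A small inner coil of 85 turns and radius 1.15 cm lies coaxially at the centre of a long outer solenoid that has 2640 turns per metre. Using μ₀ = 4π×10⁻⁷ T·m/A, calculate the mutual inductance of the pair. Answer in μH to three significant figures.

M ≈ 117 μH

The outer solenoid produces a uniform field B₁ = μ₀n₁I₁ across the inner coil,
so the flux linkage is N₂Φ = N₂B₁A₂ = μ₀n₁N₂A₂·I₁, giving M = μ₀n₁N₂A₂.
A₂ = πr² = π(1.150×10^-2 m)² = 4.1548×10^-4 m².
M = (4π×10⁻⁷)(2640)(85)(4.1548×10^-4) = 1.172×10^-4 H.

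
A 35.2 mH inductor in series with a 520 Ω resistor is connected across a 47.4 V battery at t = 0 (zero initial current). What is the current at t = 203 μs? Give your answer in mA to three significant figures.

I ≈ 86.6 mA

τ = L/R = 3.520×10^-2/520 = 6.769×10^-5 s; final current I_∞ = ε/R = 47.4/520 = 9.115×10^-2 A.
I(t) = I_∞(1 − e^(−t/τ)) with t/τ = 2.999.
I = (9.115×10^-2)(1 − e^(−2.999)) = 8.661×10^-2 A.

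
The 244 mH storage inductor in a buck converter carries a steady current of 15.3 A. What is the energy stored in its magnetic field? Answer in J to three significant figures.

U ≈ 28.6 J

Stored magnetic energy: U = ½LI².
U = ½(0.244 H)(15.3 A)² = 28.56 J.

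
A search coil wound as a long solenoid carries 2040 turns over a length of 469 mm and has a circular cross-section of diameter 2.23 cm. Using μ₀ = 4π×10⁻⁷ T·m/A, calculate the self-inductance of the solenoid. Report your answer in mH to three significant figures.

L ≈ 4.36 mH

A = π(d/2)² = π(1.115×10^-2 m)² = 3.906×10^-4 m².
For a long solenoid, L = μ₀N²A/ℓ.
L = (4π×10⁻⁷)(2040)²(3.906×10^-4)/(0.469 m) = 4.355×10^-3 H.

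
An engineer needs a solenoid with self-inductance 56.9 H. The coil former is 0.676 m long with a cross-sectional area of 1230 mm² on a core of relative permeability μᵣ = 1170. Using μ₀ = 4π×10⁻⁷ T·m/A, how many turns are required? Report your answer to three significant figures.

A = 1230 mm² = 1.230×10^-3 m².
From L = μ₀μᵣN²A/ℓ, N = √(Lℓ / (μ₀μᵣA)).
N = √[(56.9)(0.676) / ((4π×10⁻⁷)(1170)×1.230×10^-3)] = √(2.127×10^7) ≈ 4611.9.

N ≈ 4610 turns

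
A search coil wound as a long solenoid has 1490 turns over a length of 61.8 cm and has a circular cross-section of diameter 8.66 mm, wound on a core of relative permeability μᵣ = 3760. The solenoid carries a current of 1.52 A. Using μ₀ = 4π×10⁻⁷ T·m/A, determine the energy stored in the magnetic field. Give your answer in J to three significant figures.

U ≈ 1.15 J

A = π(d/2)² = π(4.330×10^-3 m)² = 5.890×10^-5 m².
L = μ₀μᵣN²A/ℓ = (4π×10⁻⁷)(3760)(1490)²(5.890×10^-5)/(0.618) = 0.9998 H.
U = ½LI² = ½(0.9998)(1.52)² = 1.15495 J.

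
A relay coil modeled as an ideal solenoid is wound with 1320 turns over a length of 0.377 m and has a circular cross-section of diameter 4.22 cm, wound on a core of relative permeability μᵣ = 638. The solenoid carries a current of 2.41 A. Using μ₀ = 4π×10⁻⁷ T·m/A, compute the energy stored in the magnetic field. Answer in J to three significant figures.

A = π(d/2)² = π(2.110×10^-2 m)² = 1.399×10^-3 m².
L = μ₀μᵣN²A/ℓ = (4π×10⁻⁷)(638)(1320)²(1.399×10^-3)/(0.377) = 5.183 H.
U = ½LI² = ½(5.183)(2.41)² = 15.05 J.

U ≈ 15.1 J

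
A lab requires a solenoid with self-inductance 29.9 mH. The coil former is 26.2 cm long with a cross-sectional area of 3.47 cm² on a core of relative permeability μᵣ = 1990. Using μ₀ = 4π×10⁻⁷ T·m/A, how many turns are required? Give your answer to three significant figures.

N ≈ 95 turns

A = 3.47 cm² = 3.470×10^-4 m².
From L = μ₀μᵣN²A/ℓ, N = √(Lℓ / (μ₀μᵣA)).
N = √[(2.990×10^-2)(0.262) / ((4π×10⁻⁷)(1990)×3.470×10^-4)] = √(9.028×10^3) ≈ 95.0.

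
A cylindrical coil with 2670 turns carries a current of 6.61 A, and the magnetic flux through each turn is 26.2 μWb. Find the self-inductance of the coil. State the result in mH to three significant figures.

L ≈ 10.6 mH

Self-inductance is defined by L = NΦ_B/I (flux linkage over current).
L = (2670)(2.620×10^-5 Wb)/(6.61 A) = 1.058×10^-2 H.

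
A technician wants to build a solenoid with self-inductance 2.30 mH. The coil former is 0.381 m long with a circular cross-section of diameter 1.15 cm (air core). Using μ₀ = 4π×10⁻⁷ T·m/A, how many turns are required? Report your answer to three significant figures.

N ≈ 2590 turns

A = π(d/2)² = π(5.750×10^-3 m)² = 1.039×10^-4 m².
From L = μ₀N²A/ℓ, N = √(Lℓ / (μ₀A)).
N = √[(2.300×10^-3)(0.381) / ((4π×10⁻⁷)×1.039×10^-4)] = √(6.714×10^6) ≈ 2591.1.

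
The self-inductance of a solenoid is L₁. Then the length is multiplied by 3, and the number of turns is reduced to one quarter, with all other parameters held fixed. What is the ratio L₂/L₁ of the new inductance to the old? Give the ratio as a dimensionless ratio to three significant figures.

For a solenoid, L ∝ μᵣN²A/ℓ.
L₂/L₁ = (3)^-1 × (0.25)^2 = 0.0208.

L₂/L₁ = 0.0208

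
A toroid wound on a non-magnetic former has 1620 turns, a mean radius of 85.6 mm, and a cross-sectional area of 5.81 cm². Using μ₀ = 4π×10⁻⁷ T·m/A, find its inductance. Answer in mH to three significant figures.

For a thin toroid, L = μ₀N²A/(2πR).
L = (4π×10⁻⁷)(1620)²(5.810×10^-4) / (2π×8.560×10^-2 m) = 3.563×10^-3 H.

L ≈ 3.56 mH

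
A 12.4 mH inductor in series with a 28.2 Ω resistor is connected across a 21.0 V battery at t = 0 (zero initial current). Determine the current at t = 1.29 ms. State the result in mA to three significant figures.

I ≈ 705 mA

τ = L/R = 1.240×10^-2/28.2 = 4.397×10^-4 s; final current I_∞ = ε/R = 21.0/28.2 = 0.7447 A.
I(t) = I_∞(1 − e^(−t/τ)) with t/τ = 2.934.
I = (0.7447)(1 − e^(−2.934)) = 0.7051 A.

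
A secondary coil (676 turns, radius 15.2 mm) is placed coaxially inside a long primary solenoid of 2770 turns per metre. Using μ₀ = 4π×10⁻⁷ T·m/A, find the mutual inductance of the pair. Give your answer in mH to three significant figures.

M ≈ 1.71 mH

The outer solenoid produces a uniform field B₁ = μ₀n₁I₁ across the inner coil,
so the flux linkage is N₂Φ = N₂B₁A₂ = μ₀n₁N₂A₂·I₁, giving M = μ₀n₁N₂A₂.
A₂ = πr² = π(1.520×10^-2 m)² = 7.258×10^-4 m².
M = (4π×10⁻⁷)(2770)(676)(7.258×10^-4) = 1.708×10^-3 H.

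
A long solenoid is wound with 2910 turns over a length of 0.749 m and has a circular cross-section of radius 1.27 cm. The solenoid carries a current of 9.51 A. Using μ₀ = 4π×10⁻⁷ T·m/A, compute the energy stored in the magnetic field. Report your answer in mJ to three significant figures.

U ≈ 326 mJ

A = πr² = π(1.270×10^-2 m)² = 5.067×10^-4 m².
L = μ₀N²A/ℓ = (4π×10⁻⁷)(2910)²(5.067×10^-4)/(0.749) = 7.199×10^-3 H.
U = ½LI² = ½(7.199×10^-3)(9.51)² = 0.3255 J.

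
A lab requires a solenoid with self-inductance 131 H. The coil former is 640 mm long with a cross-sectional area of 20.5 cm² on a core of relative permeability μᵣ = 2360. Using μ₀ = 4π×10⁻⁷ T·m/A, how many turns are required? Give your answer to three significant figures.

N ≈ 3710 turns

A = 20.5 cm² = 2.050×10^-3 m².
From L = μ₀μᵣN²A/ℓ, N = √(Lℓ / (μ₀μᵣA)).
N = √[(131)(0.64) / ((4π×10⁻⁷)(2360)×2.050×10^-3)] = √(1.379×10^7) ≈ 3713.5.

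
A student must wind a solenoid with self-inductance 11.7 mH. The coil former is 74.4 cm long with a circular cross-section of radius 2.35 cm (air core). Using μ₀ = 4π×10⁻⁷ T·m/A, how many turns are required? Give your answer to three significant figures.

A = πr² = π(2.350×10^-2 m)² = 1.7349×10^-3 m².
From L = μ₀N²A/ℓ, N = √(Lℓ / (μ₀A)).
N = √[(1.170×10^-2)(0.744) / ((4π×10⁻⁷)×1.7349×10^-3)] = √(3.993×10^6) ≈ 1998.2.

N ≈ 2000 turns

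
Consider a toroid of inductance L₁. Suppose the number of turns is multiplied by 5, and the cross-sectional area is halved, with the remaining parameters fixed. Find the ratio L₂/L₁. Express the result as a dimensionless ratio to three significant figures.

For a toroid, L ∝ μᵣN²A/R.
L₂/L₁ = (5)^2 × (0.5) = 12.5.

L₂/L₁ = 12.5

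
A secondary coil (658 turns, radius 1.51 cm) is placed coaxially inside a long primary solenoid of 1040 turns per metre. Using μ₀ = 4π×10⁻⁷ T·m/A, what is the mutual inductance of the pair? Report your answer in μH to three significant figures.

The outer solenoid produces a uniform field B₁ = μ₀n₁I₁ across the inner coil,
so the flux linkage is N₂Φ = N₂B₁A₂ = μ₀n₁N₂A₂·I₁, giving M = μ₀n₁N₂A₂.
A₂ = πr² = π(1.510×10^-2 m)² = 7.163×10^-4 m².
M = (4π×10⁻⁷)(1040)(658)(7.163×10^-4) = 6.160×10^-4 H.

M ≈ 616 μH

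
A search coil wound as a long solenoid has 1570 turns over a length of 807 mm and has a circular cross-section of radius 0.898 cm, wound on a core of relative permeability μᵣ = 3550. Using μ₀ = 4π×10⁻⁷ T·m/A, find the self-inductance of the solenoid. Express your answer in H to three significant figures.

L ≈ 3.45 H

A = πr² = π(8.980×10^-3 m)² = 2.533×10^-4 m².
For a long solenoid, L = μ₀μᵣN²A/ℓ.
L = (4π×10⁻⁷)(3550)(1570)²(2.533×10^-4)/(0.807 m) = 3.452 H.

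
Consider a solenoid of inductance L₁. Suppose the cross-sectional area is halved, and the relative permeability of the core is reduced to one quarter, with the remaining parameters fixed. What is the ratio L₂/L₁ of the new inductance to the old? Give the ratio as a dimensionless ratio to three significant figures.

For a solenoid, L ∝ μᵣN²A/ℓ.
L₂/L₁ = (0.5) × (0.25) = 0.125.

L₂/L₁ = 0.125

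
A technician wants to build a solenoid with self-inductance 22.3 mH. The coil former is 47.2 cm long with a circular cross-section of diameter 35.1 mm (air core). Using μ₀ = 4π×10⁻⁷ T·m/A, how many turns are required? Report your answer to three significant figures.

A = π(d/2)² = π(1.755×10^-2 m)² = 9.676×10^-4 m².
From L = μ₀N²A/ℓ, N = √(Lℓ / (μ₀A)).
N = √[(2.230×10^-2)(0.472) / ((4π×10⁻⁷)×9.676×10^-4)] = √(8.656×10^6) ≈ 2942.2.

N ≈ 2940 turns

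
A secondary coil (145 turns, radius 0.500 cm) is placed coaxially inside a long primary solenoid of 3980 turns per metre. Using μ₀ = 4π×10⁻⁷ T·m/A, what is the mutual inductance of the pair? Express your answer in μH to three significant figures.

M ≈ 57.0 μH

The outer solenoid produces a uniform field B₁ = μ₀n₁I₁ across the inner coil,
so the flux linkage is N₂Φ = N₂B₁A₂ = μ₀n₁N₂A₂·I₁, giving M = μ₀n₁N₂A₂.
A₂ = πr² = π(5.000×10^-3 m)² = 7.854×10^-5 m².
M = (4π×10⁻⁷)(3980)(145)(7.854×10^-5) = 5.696×10^-5 H.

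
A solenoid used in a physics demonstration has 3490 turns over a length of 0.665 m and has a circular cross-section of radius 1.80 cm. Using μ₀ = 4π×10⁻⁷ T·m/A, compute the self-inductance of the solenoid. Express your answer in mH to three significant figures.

L ≈ 23.4 mH

A = πr² = π(1.800×10^-2 m)² = 1.018×10^-3 m².
For a long solenoid, L = μ₀N²A/ℓ.
L = (4π×10⁻⁷)(3490)²(1.018×10^-3)/(0.665 m) = 2.343×10^-2 H.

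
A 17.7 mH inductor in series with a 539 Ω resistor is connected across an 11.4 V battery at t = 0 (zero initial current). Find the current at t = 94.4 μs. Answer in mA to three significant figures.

I ≈ 20.0 mA

τ = L/R = 1.770×10^-2/539 = 3.284×10^-5 s; final current I_∞ = ε/R = 11.4/539 = 2.115×10^-2 A.
I(t) = I_∞(1 − e^(−t/τ)) with t/τ = 2.875.
I = (2.115×10^-2)(1 − e^(−2.875)) = 1.996×10^-2 A.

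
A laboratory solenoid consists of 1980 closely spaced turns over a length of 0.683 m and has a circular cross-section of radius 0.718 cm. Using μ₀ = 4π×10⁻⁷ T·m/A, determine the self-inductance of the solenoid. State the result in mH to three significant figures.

L ≈ 1.17 mH

A = πr² = π(7.180×10^-3 m)² = 1.620×10^-4 m².
For a long solenoid, L = μ₀N²A/ℓ.
L = (4π×10⁻⁷)(1980)²(1.620×10^-4)/(0.683 m) = 1.168×10^-3 H.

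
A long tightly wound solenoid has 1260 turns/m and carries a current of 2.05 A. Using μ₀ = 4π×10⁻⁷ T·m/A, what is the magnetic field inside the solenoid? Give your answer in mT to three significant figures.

Inside a long solenoid, B = μ₀nI.
B = (4π×10⁻⁷)(1.260×10^3 m⁻¹)(2.05 A) = 3.246×10^-3 T.

B ≈ 3.25 mT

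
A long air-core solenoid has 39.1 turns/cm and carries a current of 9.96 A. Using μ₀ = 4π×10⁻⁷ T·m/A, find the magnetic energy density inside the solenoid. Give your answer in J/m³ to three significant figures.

u ≈ 953 J/m³

B = μ₀nI = (4π×10⁻⁷)(3.910×10^3)(9.96) = 4.894×10^-2 T.
u = B²/(2μ₀) = (4.894×10^-2)²/(2×4π×10⁻⁷) = 952.9 J/m³.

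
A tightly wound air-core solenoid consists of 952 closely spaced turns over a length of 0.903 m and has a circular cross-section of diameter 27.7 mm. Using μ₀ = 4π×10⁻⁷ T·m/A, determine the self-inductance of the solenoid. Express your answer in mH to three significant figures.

L ≈ 0.760 mH

A = π(d/2)² = π(1.385×10^-2 m)² = 6.026×10^-4 m².
For a long solenoid, L = μ₀N²A/ℓ.
L = (4π×10⁻⁷)(952)²(6.026×10^-4)/(0.903 m) = 7.601×10^-4 H.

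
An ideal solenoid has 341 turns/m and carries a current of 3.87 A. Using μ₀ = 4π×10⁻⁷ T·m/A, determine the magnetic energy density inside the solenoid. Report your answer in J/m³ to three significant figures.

u ≈ 1.09 J/m³

B = μ₀nI = (4π×10⁻⁷)(341)(3.87) = 1.658×10^-3 T.
u = B²/(2μ₀) = (1.658×10^-3)²/(2×4π×10⁻⁷) = 1.094 J/m³.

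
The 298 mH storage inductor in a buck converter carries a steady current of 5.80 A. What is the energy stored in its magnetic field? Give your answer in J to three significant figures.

Stored magnetic energy: U = ½LI².
U = ½(0.298 H)(5.80 A)² = 5.012 J.

U ≈ 5.01 J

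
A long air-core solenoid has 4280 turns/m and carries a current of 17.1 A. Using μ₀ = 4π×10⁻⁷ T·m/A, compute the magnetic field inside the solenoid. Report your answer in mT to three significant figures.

Inside a long solenoid, B = μ₀nI.
B = (4π×10⁻⁷)(4.280×10^3 m⁻¹)(17.1 A) = 9.197×10^-2 T.

B ≈ 92.0 mT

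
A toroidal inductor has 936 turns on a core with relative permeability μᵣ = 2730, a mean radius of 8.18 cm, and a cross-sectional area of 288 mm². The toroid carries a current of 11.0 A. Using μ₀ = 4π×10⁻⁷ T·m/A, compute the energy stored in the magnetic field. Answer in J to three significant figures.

U ≈ 102 J

L = μ₀μᵣN²A/(2πR) = (4π×10⁻⁷)(2730)(936)²(2.880×10^-4)/(2π×8.180×10^-2) = 1.684 H.
U = ½LI² = ½(1.684)(11.0)² = 101.9 J.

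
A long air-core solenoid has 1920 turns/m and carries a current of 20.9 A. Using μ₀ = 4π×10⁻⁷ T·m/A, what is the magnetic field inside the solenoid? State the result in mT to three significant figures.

Inside a long solenoid, B = μ₀nI.
B = (4π×10⁻⁷)(1.920×10^3 m⁻¹)(20.9 A) = 5.043×10^-2 T.

B ≈ 50.4 mT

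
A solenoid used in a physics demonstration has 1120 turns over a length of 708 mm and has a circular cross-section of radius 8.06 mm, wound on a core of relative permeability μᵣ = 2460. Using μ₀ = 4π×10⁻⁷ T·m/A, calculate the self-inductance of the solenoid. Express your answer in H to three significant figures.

A = πr² = π(8.060×10^-3 m)² = 2.041×10^-4 m².
For a long solenoid, L = μ₀μᵣN²A/ℓ.
L = (4π×10⁻⁷)(2460)(1120)²(2.041×10^-4)/(0.708 m) = 1.118 H.

L ≈ 1.12 H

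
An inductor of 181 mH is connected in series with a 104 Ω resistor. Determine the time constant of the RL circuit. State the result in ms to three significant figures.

τ ≈ 1.74 ms

τ = L/R = (0.181 H)/(104 Ω) = 1.740×10^-3 s.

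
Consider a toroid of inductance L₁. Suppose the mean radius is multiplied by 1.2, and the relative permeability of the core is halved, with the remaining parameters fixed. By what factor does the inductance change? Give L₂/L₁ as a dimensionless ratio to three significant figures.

L₂/L₁ = 0.417

For a toroid, L ∝ μᵣN²A/R.
L₂/L₁ = (1.2)^-1 × (0.5) = 0.417.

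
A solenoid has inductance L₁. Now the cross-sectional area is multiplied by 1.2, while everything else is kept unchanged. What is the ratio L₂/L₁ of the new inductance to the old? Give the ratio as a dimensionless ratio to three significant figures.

L₂/L₁ = 1.20

For a solenoid, L ∝ μᵣN²A/ℓ.
L₂/L₁ = (1.2) = 1.20.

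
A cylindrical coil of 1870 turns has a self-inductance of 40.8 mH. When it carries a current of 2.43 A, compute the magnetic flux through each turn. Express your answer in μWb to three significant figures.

From L = NΦ_B/I, the flux per turn is Φ_B = LI/N.
Φ_B = (4.080×10^-2 H)(2.43 A)/1870 = 5.302×10^-5 Wb.

Φ_B ≈ 53.0 μWb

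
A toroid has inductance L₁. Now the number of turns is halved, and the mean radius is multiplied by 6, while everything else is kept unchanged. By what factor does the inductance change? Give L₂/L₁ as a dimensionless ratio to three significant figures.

For a toroid, L ∝ μᵣN²A/R.
L₂/L₁ = (0.5)^2 × (6)^-1 = 0.0417.

L₂/L₁ = 0.0417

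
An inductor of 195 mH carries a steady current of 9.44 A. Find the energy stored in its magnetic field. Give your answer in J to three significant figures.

U ≈ 8.69 J

Stored magnetic energy: U = ½LI².
U = ½(0.195 H)(9.44 A)² = 8.689 J.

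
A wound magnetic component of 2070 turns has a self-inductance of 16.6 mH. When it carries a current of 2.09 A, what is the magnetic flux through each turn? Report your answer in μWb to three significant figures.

Φ_B ≈ 16.8 μWb

From L = NΦ_B/I, the flux per turn is Φ_B = LI/N.
Φ_B = (1.660×10^-2 H)(2.09 A)/2070 = 1.676×10^-5 Wb.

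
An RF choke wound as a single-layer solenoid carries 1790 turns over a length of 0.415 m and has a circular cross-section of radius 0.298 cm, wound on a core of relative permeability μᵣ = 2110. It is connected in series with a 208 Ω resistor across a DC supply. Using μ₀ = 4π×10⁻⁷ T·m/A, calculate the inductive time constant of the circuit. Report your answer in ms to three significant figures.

τ ≈ 2.75 ms

A = πr² = π(2.980×10^-3 m)² = 2.790×10^-5 m².
L = μ₀μᵣN²A/ℓ = (4π×10⁻⁷)(2110)(1790)²(2.790×10^-5)/(0.415) = 0.5711 H.
τ = L/R = (0.5711)/(208) = 2.746×10^-3 s.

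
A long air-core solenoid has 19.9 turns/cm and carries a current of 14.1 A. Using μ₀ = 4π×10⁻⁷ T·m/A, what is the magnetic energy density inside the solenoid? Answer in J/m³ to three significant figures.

B = μ₀nI = (4π×10⁻⁷)(1.990×10^3)(14.1) = 3.526×10^-2 T.
u = B²/(2μ₀) = (3.526×10^-2)²/(2×4π×10⁻⁷) = 494.7 J/m³.

u ≈ 495 J/m³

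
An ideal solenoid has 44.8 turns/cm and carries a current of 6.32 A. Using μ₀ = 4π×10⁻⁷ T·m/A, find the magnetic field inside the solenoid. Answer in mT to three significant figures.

Inside a long solenoid, B = μ₀nI.
B = (4π×10⁻⁷)(4.480×10^3 m⁻¹)(6.32 A) = 3.558×10^-2 T.

B ≈ 35.6 mT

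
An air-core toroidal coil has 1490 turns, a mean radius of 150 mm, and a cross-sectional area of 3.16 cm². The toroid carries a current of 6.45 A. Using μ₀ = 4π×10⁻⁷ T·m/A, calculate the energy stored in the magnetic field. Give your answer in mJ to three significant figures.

L = μ₀N²A/(2πR) = (4π×10⁻⁷)(1490)²(3.160×10^-4)/(2π×0.15) = 9.354×10^-4 H.
U = ½LI² = ½(9.354×10^-4)(6.45)² = 1.946×10^-2 J.

U ≈ 19.5 mJ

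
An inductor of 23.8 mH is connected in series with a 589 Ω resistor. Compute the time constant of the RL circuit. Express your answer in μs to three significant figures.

τ ≈ 40.4 μs

τ = L/R = (2.380×10^-2 H)/(589 Ω) = 4.041×10^-5 s.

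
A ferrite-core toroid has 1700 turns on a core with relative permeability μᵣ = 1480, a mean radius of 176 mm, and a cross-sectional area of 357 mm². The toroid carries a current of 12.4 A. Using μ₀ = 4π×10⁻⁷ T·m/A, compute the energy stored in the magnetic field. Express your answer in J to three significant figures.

U ≈ 133 J

L = μ₀μᵣN²A/(2πR) = (4π×10⁻⁷)(1480)(1700)²(3.570×10^-4)/(2π×0.176) = 1.735 H.
U = ½LI² = ½(1.735)(12.4)² = 133.4 J.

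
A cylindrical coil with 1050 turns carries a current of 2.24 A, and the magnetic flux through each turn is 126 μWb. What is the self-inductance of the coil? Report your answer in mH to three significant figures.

Self-inductance is defined by L = NΦ_B/I (flux linkage over current).
L = (1050)(1.260×10^-4 Wb)/(2.24 A) = 5.906×10^-2 H.

L ≈ 59.1 mH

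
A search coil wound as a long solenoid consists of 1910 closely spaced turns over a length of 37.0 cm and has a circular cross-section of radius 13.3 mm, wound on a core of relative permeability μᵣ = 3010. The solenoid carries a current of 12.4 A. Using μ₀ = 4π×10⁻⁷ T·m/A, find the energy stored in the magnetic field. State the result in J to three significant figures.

A = πr² = π(1.330×10^-2 m)² = 5.557×10^-4 m².
L = μ₀μᵣN²A/ℓ = (4π×10⁻⁷)(3010)(1910)²(5.557×10^-4)/(0.37) = 20.72 H.
U = ½LI² = ½(20.72)(12.4)² = 1.593×10^3 J.

U ≈ 1590 J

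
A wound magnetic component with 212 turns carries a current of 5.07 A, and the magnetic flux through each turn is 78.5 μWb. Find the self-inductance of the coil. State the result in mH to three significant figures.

Self-inductance is defined by L = NΦ_B/I (flux linkage over current).
L = (212)(7.850×10^-5 Wb)/(5.07 A) = 3.282×10^-3 H.

L ≈ 3.28 mH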